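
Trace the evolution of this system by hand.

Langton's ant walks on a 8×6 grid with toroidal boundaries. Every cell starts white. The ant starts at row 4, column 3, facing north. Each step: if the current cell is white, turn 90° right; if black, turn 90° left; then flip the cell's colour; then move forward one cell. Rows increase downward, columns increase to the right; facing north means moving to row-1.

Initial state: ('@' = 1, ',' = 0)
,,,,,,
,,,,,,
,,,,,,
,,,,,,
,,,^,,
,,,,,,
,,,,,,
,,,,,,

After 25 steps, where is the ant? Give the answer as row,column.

6,2

[0] ,,,,,,
,,,,,,
,,,,,,
,,,,,,
,,,^,,
,,,,,,
,,,,,,
,,,,,,
[1] ,,,,,,
,,,,,,
,,,,,,
,,,,,,
,,,@>,
,,,,,,
,,,,,,
,,,,,,
[2] ,,,,,,
,,,,,,
,,,,,,
,,,,,,
,,,@@,
,,,,v,
,,,,,,
,,,,,,
[3] ,,,,,,
,,,,,,
,,,,,,
,,,,,,
,,,@@,
,,,<@,
,,,,,,
,,,,,,
[4] ,,,,,,
,,,,,,
,,,,,,
,,,,,,
,,,^@,
,,,@@,
,,,,,,
,,,,,,
[5] ,,,,,,
,,,,,,
,,,,,,
,,,,,,
,,<,@,
,,,@@,
,,,,,,
,,,,,,
[6] ,,,,,,
,,,,,,
,,,,,,
,,^,,,
,,@,@,
,,,@@,
,,,,,,
,,,,,,
[7] ,,,,,,
,,,,,,
,,,,,,
,,@>,,
,,@,@,
,,,@@,
,,,,,,
,,,,,,
[8] ,,,,,,
,,,,,,
,,,,,,
,,@@,,
,,@v@,
,,,@@,
,,,,,,
,,,,,,
[9] ,,,,,,
,,,,,,
,,,,,,
,,@@,,
,,<@@,
,,,@@,
,,,,,,
,,,,,,
[10] ,,,,,,
,,,,,,
,,,,,,
,,@@,,
,,,@@,
,,v@@,
,,,,,,
,,,,,,
[11] ,,,,,,
,,,,,,
,,,,,,
,,@@,,
,,,@@,
,<@@@,
,,,,,,
,,,,,,
[12] ,,,,,,
,,,,,,
,,,,,,
,,@@,,
,^,@@,
,@@@@,
,,,,,,
,,,,,,
[13] ,,,,,,
,,,,,,
,,,,,,
,,@@,,
,@>@@,
,@@@@,
,,,,,,
,,,,,,
[14] ,,,,,,
,,,,,,
,,,,,,
,,@@,,
,@@@@,
,@v@@,
,,,,,,
,,,,,,
[15] ,,,,,,
,,,,,,
,,,,,,
,,@@,,
,@@@@,
,@,>@,
,,,,,,
,,,,,,
[16] ,,,,,,
,,,,,,
,,,,,,
,,@@,,
,@@^@,
,@,,@,
,,,,,,
,,,,,,
[17] ,,,,,,
,,,,,,
,,,,,,
,,@@,,
,@<,@,
,@,,@,
,,,,,,
,,,,,,
[18] ,,,,,,
,,,,,,
,,,,,,
,,@@,,
,@,,@,
,@v,@,
,,,,,,
,,,,,,
[19] ,,,,,,
,,,,,,
,,,,,,
,,@@,,
,@,,@,
,<@,@,
,,,,,,
,,,,,,
[20] ,,,,,,
,,,,,,
,,,,,,
,,@@,,
,@,,@,
,,@,@,
,v,,,,
,,,,,,
[21] ,,,,,,
,,,,,,
,,,,,,
,,@@,,
,@,,@,
,,@,@,
<@,,,,
,,,,,,
[22] ,,,,,,
,,,,,,
,,,,,,
,,@@,,
,@,,@,
^,@,@,
@@,,,,
,,,,,,
[23] ,,,,,,
,,,,,,
,,,,,,
,,@@,,
,@,,@,
@>@,@,
@@,,,,
,,,,,,
[24] ,,,,,,
,,,,,,
,,,,,,
,,@@,,
,@,,@,
@@@,@,
@v,,,,
,,,,,,
[25] ,,,,,,
,,,,,,
,,,,,,
,,@@,,
,@,,@,
@@@,@,
@,>,,,
,,,,,,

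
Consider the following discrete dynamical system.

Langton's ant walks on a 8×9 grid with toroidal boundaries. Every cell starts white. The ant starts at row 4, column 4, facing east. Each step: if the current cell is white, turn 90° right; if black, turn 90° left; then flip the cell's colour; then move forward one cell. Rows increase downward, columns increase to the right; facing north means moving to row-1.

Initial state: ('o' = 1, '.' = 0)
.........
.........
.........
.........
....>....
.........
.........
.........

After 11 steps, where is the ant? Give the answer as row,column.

gen 0: .........
.........
.........
.........
....>....
.........
.........
.........
gen 1: .........
.........
.........
.........
....o....
....v....
.........
.........
gen 2: .........
.........
.........
.........
....o....
...<o....
.........
.........
gen 3: .........
.........
.........
.........
...^o....
...oo....
.........
.........
gen 4: .........
.........
.........
.........
...o>....
...oo....
.........
.........
gen 5: .........
.........
.........
....^....
...o.....
...oo....
.........
.........
gen 6: .........
.........
.........
....o>...
...o.....
...oo....
.........
.........
gen 7: .........
.........
.........
....oo...
...o.v...
...oo....
.........
.........
gen 8: .........
.........
.........
....oo...
...o<o...
...oo....
.........
.........
gen 9: .........
.........
.........
....^o...
...ooo...
...oo....
.........
.........
gen 10: .........
.........
.........
...<.o...
...ooo...
...oo....
.........
.........
gen 11: .........
.........
...^.....
...o.o...
...ooo...
...oo....
.........
.........

2,3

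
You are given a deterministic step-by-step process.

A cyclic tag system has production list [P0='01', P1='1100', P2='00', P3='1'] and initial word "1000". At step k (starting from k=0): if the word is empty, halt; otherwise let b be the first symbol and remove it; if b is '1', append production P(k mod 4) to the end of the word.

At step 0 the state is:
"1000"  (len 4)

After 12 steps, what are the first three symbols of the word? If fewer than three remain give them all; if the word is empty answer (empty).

1

gen 0: "1000"  (len 4)
gen 1: "00001"  (len 5)
gen 2: "0001"  (len 4)
gen 3: "001"  (len 3)
gen 4: "01"  (len 2)
gen 5: "1"  (len 1)
gen 6: "1100"  (len 4)
gen 7: "10000"  (len 5)
gen 8: "00001"  (len 5)
gen 9: "0001"  (len 4)
gen 10: "001"  (len 3)
gen 11: "01"  (len 2)
gen 12: "1"  (len 1)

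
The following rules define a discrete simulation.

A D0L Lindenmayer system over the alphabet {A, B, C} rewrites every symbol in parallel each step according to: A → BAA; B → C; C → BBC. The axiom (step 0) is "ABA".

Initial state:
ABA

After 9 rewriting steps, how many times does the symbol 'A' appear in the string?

0) ABA
1) BAACBAA
2) CBAABAABBCCBAABAA
3) BBCCBAABAACBAABAACCBBCBBCCBAABAACBAABAA
4) CCBBCBBCCBAABAACBAABAABBCCBAABAACBAABAABBCBBCCCBBCCCBBCBBCCBAABAACBAABAABBCCBAABAACBAABAA
5) BBCBBCCCBBCCCBBCBBCCBAABAACBAABAABBCCBAABAACBAABAACCBBCBBC…AABBCCBAABAACBAABAACCBBCBBCCBAABAACBAABAABBCCBAABAACBAABAA  (len 199)
6) CCBBCCCBBCBBCBBCCCBBCBBCBBCCCBBCCCBBCBBCCBAABAACBAABAABBCC…AABBCCBAABAACBAABAACCBBCBBCCBAABAACBAABAABBCCBAABAACBAABAA  (len 441)
7) BBCBBCCCBBCBBCBBCCCBBCCCBBCCCBBCBBCBBCCCBBCCCBBCCCBBCBBCBB…AABBCCBAABAACBAABAACCBBCBBCCBAABAACBAABAABBCCBAABAACBAABAA  (len 967)
8) CCBBCCCBBCBBCBBCCCBBCCCBBCCCBBCBBCBBCCCBBCBBCBBCCCBBCBBCBB…AABBCCBAABAACBAABAACCBBCBBCCBAABAACBAABAABBCCBAABAACBAABAA  (len 2105)
9) BBCBBCCCBBCBBCBBCCCBBCCCBBCCCBBCBBCBBCCCBBCBBCBBCCCBBCBBCB…AABBCCBAABAACBAABAACCBBCBBCCBAABAACBAABAABBCCBAABAACBAABAA  (len 4551)

1024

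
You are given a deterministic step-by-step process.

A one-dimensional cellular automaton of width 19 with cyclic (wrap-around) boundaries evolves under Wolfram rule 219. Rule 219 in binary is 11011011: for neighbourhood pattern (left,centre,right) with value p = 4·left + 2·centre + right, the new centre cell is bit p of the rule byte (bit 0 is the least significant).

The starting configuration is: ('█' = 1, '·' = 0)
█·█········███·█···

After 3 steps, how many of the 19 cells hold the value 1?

step 0: █·█········███·█···
step 1: ···███████████··███
step 2: ███████████████████
step 3: ███████████████████

19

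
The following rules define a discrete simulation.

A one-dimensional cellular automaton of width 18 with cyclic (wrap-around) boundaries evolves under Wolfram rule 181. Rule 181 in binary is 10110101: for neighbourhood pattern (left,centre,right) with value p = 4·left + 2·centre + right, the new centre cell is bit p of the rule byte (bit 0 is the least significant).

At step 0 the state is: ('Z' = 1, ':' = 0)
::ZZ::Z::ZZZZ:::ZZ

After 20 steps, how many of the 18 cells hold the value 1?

t=0: ::ZZ::Z::ZZZZ:::ZZ
t=1: Z:::Z:ZZ::ZZ:ZZ:::
t=2: ZZZ:ZZ::Z:::Z::ZZ:
t=3: :Z:Z::Z:ZZZ:ZZ:::Z
t=4: ZZZZZ:ZZ:Z:Z::ZZ:Z
t=5: ZZZZ:Z::ZZZZZ:::Z:
t=6: :ZZ:ZZZ::ZZZ:ZZ:ZZ
t=7: Z::Z:Z:Z::Z:Z::Z::
t=8: ZZ:ZZZZZZ:ZZZZ:ZZ:
t=9: ::Z:ZZZZ:Z:ZZ:Z::Z
t=10: Z:ZZ:ZZ:ZZZ::ZZZ:Z
t=11: :Z::Z::Z:Z:Z::Z:Z:
t=12: :ZZ:ZZ:ZZZZZZ:ZZZZ
t=13: Z::Z::Z:ZZZZ:Z:ZZ:
t=14: ZZ:ZZ:ZZ:ZZ:ZZZ::Z
t=15: Z:Z::Z::Z::Z:Z:Z::
t=16: ZZZZ:ZZ:ZZ:ZZZZZZ:
t=17: :ZZ:Z::Z::Z:ZZZZ:Z
t=18: Z::ZZZ:ZZ:ZZ:ZZ:ZZ
t=19: :Z::Z:Z::Z::Z::Z:Z
t=20: ZZZ:ZZZZ:ZZ:ZZ:ZZZ

14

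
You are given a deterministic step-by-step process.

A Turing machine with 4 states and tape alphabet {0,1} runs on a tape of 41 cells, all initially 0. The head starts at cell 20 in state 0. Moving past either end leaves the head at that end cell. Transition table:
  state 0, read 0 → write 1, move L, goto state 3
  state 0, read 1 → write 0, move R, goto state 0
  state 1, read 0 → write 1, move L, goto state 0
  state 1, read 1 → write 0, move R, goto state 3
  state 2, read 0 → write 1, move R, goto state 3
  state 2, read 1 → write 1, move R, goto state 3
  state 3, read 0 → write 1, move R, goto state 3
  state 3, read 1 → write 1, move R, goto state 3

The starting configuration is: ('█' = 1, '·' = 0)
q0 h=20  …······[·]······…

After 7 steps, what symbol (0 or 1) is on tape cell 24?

1

gen 0: q0 h=20  …······[·]······…
gen 1: q3 h=19  …······[·]█·····…
gen 2: q3 h=20  …·····█[█]······…
gen 3: q3 h=21  …····██[·]······…
gen 4: q3 h=22  …···███[·]······…
gen 5: q3 h=23  …··████[·]······…
gen 6: q3 h=24  …·█████[·]······…
gen 7: q3 h=25  …██████[·]······…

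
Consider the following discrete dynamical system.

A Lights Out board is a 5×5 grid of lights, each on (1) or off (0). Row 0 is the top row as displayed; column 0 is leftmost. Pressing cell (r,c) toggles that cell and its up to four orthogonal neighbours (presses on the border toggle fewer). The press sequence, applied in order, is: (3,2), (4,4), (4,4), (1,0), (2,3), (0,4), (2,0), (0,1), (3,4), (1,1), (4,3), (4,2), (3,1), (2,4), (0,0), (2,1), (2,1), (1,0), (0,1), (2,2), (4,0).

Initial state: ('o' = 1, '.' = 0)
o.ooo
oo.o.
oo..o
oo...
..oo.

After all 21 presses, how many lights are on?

t=0: o.ooo
oo.o.
oo..o
oo...
..oo.
t=1: o.ooo
oo.o.
ooo.o
o.oo.
...o.
t=2: o.ooo
oo.o.
ooo.o
o.ooo
....o
t=3: o.ooo
oo.o.
ooo.o
o.oo.
...o.
t=4: ..ooo
...o.
.oo.o
o.oo.
...o.
t=5: ..ooo
.....
.o.o.
o.o..
...o.
t=6: ..o..
....o
.o.o.
o.o..
...o.
t=7: ..o..
o...o
o..o.
..o..
...o.
t=8: oo...
oo..o
o..o.
..o..
...o.
t=9: oo...
oo..o
o..oo
..ooo
...oo
t=10: o....
..o.o
oo.oo
..ooo
...oo
t=11: o....
..o.o
oo.oo
..o.o
..o..
t=12: o....
..o.o
oo.oo
....o
.o.o.
t=13: o....
..o.o
o..oo
ooo.o
...o.
t=14: o....
..o..
o....
ooo..
...o.
t=15: .o...
o.o..
o....
ooo..
...o.
t=16: .o...
ooo..
.oo..
o.o..
...o.
t=17: .o...
o.o..
o....
ooo..
...o.
t=18: oo...
.oo..
.....
ooo..
...o.
t=19: ..o..
..o..
.....
ooo..
...o.
t=20: ..o..
.....
.ooo.
oo...
...o.
t=21: ..o..
.....
.ooo.
.o...
oo.o.

8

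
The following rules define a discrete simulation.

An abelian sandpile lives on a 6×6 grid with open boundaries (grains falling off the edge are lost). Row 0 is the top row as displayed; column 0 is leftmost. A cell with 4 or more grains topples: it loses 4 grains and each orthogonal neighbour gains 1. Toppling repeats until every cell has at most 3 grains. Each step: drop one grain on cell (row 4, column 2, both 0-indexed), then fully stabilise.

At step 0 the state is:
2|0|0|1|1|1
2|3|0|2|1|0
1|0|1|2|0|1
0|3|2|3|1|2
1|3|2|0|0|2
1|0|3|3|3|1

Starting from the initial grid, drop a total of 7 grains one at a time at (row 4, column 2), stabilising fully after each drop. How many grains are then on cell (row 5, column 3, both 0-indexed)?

2

t=0: 2|0|0|1|1|1
2|3|0|2|1|0
1|0|1|2|0|1
0|3|2|3|1|2
1|3|2|0|0|2
1|0|3|3|3|1
t=1: 2|0|0|1|1|1
2|3|0|2|1|0
1|0|1|2|0|1
0|3|2|3|1|2
1|3|3|0|0|2
1|0|3|3|3|1
t=2: 2|0|0|1|1|1
2|3|0|2|1|0
1|1|2|3|0|1
1|1|1|0|2|2
2|1|3|3|1|2
1|2|1|1|0|2
t=3: 2|0|0|1|1|1
2|3|0|2|1|0
1|1|2|3|0|1
1|1|2|1|2|2
2|2|1|0|2|2
1|2|2|2|0|2
t=4: 2|0|0|1|1|1
2|3|0|2|1|0
1|1|2|3|0|1
1|1|2|1|2|2
2|2|2|0|2|2
1|2|2|2|0|2
t=5: 2|0|0|1|1|1
2|3|0|2|1|0
1|1|2|3|0|1
1|1|2|1|2|2
2|2|3|0|2|2
1|2|2|2|0|2
t=6: 2|0|0|1|1|1
2|3|0|2|1|0
1|1|2|3|0|1
1|1|3|1|2|2
2|3|0|1|2|2
1|2|3|2|0|2
t=7: 2|0|0|1|1|1
2|3|0|2|1|0
1|1|2|3|0|1
1|1|3|1|2|2
2|3|1|1|2|2
1|2|3|2|0|2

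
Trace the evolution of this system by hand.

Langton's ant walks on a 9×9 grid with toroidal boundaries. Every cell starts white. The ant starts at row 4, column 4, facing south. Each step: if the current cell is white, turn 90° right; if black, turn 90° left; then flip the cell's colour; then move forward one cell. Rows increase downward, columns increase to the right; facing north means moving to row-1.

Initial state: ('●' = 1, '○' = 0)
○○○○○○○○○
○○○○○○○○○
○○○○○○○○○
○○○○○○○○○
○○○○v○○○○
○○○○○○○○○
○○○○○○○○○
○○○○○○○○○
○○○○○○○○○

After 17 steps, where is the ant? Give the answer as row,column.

t=0: ○○○○○○○○○
○○○○○○○○○
○○○○○○○○○
○○○○○○○○○
○○○○v○○○○
○○○○○○○○○
○○○○○○○○○
○○○○○○○○○
○○○○○○○○○
t=1: ○○○○○○○○○
○○○○○○○○○
○○○○○○○○○
○○○○○○○○○
○○○<●○○○○
○○○○○○○○○
○○○○○○○○○
○○○○○○○○○
○○○○○○○○○
t=2: ○○○○○○○○○
○○○○○○○○○
○○○○○○○○○
○○○^○○○○○
○○○●●○○○○
○○○○○○○○○
○○○○○○○○○
○○○○○○○○○
○○○○○○○○○
t=3: ○○○○○○○○○
○○○○○○○○○
○○○○○○○○○
○○○●>○○○○
○○○●●○○○○
○○○○○○○○○
○○○○○○○○○
○○○○○○○○○
○○○○○○○○○
t=4: ○○○○○○○○○
○○○○○○○○○
○○○○○○○○○
○○○●●○○○○
○○○●v○○○○
○○○○○○○○○
○○○○○○○○○
○○○○○○○○○
○○○○○○○○○
t=5: ○○○○○○○○○
○○○○○○○○○
○○○○○○○○○
○○○●●○○○○
○○○●○>○○○
○○○○○○○○○
○○○○○○○○○
○○○○○○○○○
○○○○○○○○○
t=6: ○○○○○○○○○
○○○○○○○○○
○○○○○○○○○
○○○●●○○○○
○○○●○●○○○
○○○○○v○○○
○○○○○○○○○
○○○○○○○○○
○○○○○○○○○
t=7: ○○○○○○○○○
○○○○○○○○○
○○○○○○○○○
○○○●●○○○○
○○○●○●○○○
○○○○<●○○○
○○○○○○○○○
○○○○○○○○○
○○○○○○○○○
t=8: ○○○○○○○○○
○○○○○○○○○
○○○○○○○○○
○○○●●○○○○
○○○●^●○○○
○○○○●●○○○
○○○○○○○○○
○○○○○○○○○
○○○○○○○○○
t=9: ○○○○○○○○○
○○○○○○○○○
○○○○○○○○○
○○○●●○○○○
○○○●●>○○○
○○○○●●○○○
○○○○○○○○○
○○○○○○○○○
○○○○○○○○○
t=10: ○○○○○○○○○
○○○○○○○○○
○○○○○○○○○
○○○●●^○○○
○○○●●○○○○
○○○○●●○○○
○○○○○○○○○
○○○○○○○○○
○○○○○○○○○
t=11: ○○○○○○○○○
○○○○○○○○○
○○○○○○○○○
○○○●●●>○○
○○○●●○○○○
○○○○●●○○○
○○○○○○○○○
○○○○○○○○○
○○○○○○○○○
t=12: ○○○○○○○○○
○○○○○○○○○
○○○○○○○○○
○○○●●●●○○
○○○●●○v○○
○○○○●●○○○
○○○○○○○○○
○○○○○○○○○
○○○○○○○○○
t=13: ○○○○○○○○○
○○○○○○○○○
○○○○○○○○○
○○○●●●●○○
○○○●●<●○○
○○○○●●○○○
○○○○○○○○○
○○○○○○○○○
○○○○○○○○○
t=14: ○○○○○○○○○
○○○○○○○○○
○○○○○○○○○
○○○●●^●○○
○○○●●●●○○
○○○○●●○○○
○○○○○○○○○
○○○○○○○○○
○○○○○○○○○
t=15: ○○○○○○○○○
○○○○○○○○○
○○○○○○○○○
○○○●<○●○○
○○○●●●●○○
○○○○●●○○○
○○○○○○○○○
○○○○○○○○○
○○○○○○○○○
t=16: ○○○○○○○○○
○○○○○○○○○
○○○○○○○○○
○○○●○○●○○
○○○●v●●○○
○○○○●●○○○
○○○○○○○○○
○○○○○○○○○
○○○○○○○○○
t=17: ○○○○○○○○○
○○○○○○○○○
○○○○○○○○○
○○○●○○●○○
○○○●○>●○○
○○○○●●○○○
○○○○○○○○○
○○○○○○○○○
○○○○○○○○○

4,5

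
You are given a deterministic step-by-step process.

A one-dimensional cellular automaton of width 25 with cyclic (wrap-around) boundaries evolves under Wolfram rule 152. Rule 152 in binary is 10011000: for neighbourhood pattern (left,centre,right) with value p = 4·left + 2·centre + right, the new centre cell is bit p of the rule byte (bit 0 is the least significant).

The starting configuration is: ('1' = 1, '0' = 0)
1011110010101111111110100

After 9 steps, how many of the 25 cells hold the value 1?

5

[0] 1011110010101111111110100
[1] 0011101000001111111100010
[2] 0011000100001111111010001
[3] 1010100010001111110001000
[4] 0000010001001111101000100
[5] 0000001000101111000100010
[6] 0000000100001110100010001
[7] 1000000010001100010001000
[8] 0100000001001010001000100
[9] 0010000000100001000100010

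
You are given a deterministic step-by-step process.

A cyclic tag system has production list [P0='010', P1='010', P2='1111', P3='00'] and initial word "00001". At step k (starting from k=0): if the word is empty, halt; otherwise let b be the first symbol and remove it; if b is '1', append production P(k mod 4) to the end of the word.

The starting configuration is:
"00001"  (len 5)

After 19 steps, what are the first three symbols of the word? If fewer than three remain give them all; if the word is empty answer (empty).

t=0: "00001"  (len 5)
t=1: "0001"  (len 4)
t=2: "001"  (len 3)
t=3: "01"  (len 2)
t=4: "1"  (len 1)
t=5: "010"  (len 3)
t=6: "10"  (len 2)
t=7: "01111"  (len 5)
t=8: "1111"  (len 4)
t=9: "111010"  (len 6)
t=10: "11010010"  (len 8)
t=11: "10100101111"  (len 11)
t=12: "010010111100"  (len 12)
t=13: "10010111100"  (len 11)
t=14: "0010111100010"  (len 13)
t=15: "010111100010"  (len 12)
t=16: "10111100010"  (len 11)
t=17: "0111100010010"  (len 13)
t=18: "111100010010"  (len 12)
t=19: "111000100101111"  (len 15)

111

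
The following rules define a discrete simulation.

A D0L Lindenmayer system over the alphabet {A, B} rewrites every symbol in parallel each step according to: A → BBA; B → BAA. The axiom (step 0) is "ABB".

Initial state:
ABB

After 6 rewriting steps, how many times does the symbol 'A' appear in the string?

k=0  ABB
k=1  BBABAABAA
k=2  BAABAABBABAABBABBABAABBABBA
k=3  BAABBABBABAABBABBABAABAABBABAABBABBABAABAABBABAABAABBABAABBABBABAABAABBABAABAABBA
k=4  BAABBABBABAABAABBABAABAABBABAABBABBABAABAABBABAABAABBABAAB…ABBABAABBABBABAABBABBABAABAABBABAABBABBABAABBABBABAABAABBA  (len 243)
k=5  BAABBABBABAABAABBABAABAABBABAABBABBABAABBABBABAABAABBABAAB…ABBABAABBABBABAABAABBABAABAABBABAABBABBABAABBABBABAABAABBA  (len 729)
k=6  BAABBABBABAABAABBABAABAABBABAABBABBABAABBABBABAABAABBABAAB…ABBABAABBABBABAABAABBABAABAABBABAABBABBABAABBABBABAABAABBA  (len 2187)

1093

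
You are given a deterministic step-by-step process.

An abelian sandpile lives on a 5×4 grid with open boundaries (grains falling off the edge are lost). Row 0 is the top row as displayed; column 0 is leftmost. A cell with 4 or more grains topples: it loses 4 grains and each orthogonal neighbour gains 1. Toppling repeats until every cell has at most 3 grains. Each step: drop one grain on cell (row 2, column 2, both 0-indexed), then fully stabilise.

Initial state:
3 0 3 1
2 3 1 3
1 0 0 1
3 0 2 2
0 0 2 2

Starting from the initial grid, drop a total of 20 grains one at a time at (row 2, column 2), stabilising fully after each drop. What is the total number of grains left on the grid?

41

t=0: 3 0 3 1
2 3 1 3
1 0 0 1
3 0 2 2
0 0 2 2
t=1: 3 0 3 1
2 3 1 3
1 0 1 1
3 0 2 2
0 0 2 2
t=2: 3 0 3 1
2 3 1 3
1 0 2 1
3 0 2 2
0 0 2 2
t=3: 3 0 3 1
2 3 1 3
1 0 3 1
3 0 2 2
0 0 2 2
t=4: 3 0 3 1
2 3 2 3
1 1 0 2
3 0 3 2
0 0 2 2
t=5: 3 0 3 1
2 3 2 3
1 1 1 2
3 0 3 2
0 0 2 2
t=6: 3 0 3 1
2 3 2 3
1 1 2 2
3 0 3 2
0 0 2 2
t=7: 3 0 3 1
2 3 2 3
1 1 3 2
3 0 3 2
0 0 2 2
t=8: 3 0 3 1
2 3 3 3
1 2 1 3
3 1 0 3
0 0 3 2
t=9: 3 0 3 1
2 3 3 3
1 2 2 3
3 1 0 3
0 0 3 2
t=10: 3 0 3 1
2 3 3 3
1 2 3 3
3 1 0 3
0 0 3 2
t=11: 3 2 0 3
3 1 3 1
2 0 3 2
3 2 2 0
0 0 3 3
t=12: 3 2 1 3
3 2 0 2
2 1 1 3
3 2 3 0
0 0 3 3
t=13: 3 2 1 3
3 2 0 2
2 1 2 3
3 2 3 0
0 0 3 3
t=14: 3 2 1 3
3 2 0 2
2 1 3 3
3 2 3 0
0 0 3 3
t=15: 3 2 1 3
3 2 1 3
2 2 2 0
3 3 1 3
0 1 1 0
t=16: 3 2 1 3
3 2 1 3
2 2 3 0
3 3 1 3
0 1 1 0
t=17: 3 2 1 3
3 2 2 3
2 3 0 1
3 3 2 3
0 1 1 0
t=18: 3 2 1 3
3 2 2 3
2 3 1 1
3 3 2 3
0 1 1 0
t=19: 3 2 1 3
3 2 2 3
2 3 2 1
3 3 2 3
0 1 1 0
t=20: 3 2 1 3
3 2 2 3
2 3 3 1
3 3 2 3
0 1 1 0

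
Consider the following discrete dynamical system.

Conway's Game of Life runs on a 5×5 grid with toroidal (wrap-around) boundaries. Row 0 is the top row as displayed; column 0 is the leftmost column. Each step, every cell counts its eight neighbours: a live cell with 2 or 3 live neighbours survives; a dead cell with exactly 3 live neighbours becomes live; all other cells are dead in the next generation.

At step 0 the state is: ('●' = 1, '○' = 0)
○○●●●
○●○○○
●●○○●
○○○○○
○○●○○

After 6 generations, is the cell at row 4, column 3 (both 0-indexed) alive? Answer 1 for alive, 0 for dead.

k=0  ○○●●●
○●○○○
●●○○●
○○○○○
○○●○○
k=1  ○●●●○
○●○○○
●●○○○
●●○○○
○○●○○
k=2  ○●○●○
○○○○○
○○●○○
●○●○○
●○○●○
k=3  ○○●○●
○○●○○
○●○○○
○○●●●
●○○●○
k=4  ○●●○●
○●●●○
○●○○○
●●●●●
●●○○○
k=5  ○○○○●
○○○●○
○○○○○
○○○●●
○○○○○
k=6  ○○○○○
○○○○○
○○○●●
○○○○○
○○○●●

1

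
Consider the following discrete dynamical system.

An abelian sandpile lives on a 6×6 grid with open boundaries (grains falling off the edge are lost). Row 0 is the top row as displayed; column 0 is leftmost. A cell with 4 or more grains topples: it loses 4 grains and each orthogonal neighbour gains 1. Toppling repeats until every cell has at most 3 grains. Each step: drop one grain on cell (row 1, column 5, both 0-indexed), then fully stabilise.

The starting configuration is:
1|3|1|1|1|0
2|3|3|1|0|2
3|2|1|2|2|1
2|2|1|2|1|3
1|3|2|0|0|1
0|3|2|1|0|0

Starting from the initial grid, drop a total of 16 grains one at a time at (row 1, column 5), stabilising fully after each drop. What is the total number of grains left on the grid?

t=0: 1|3|1|1|1|0
2|3|3|1|0|2
3|2|1|2|2|1
2|2|1|2|1|3
1|3|2|0|0|1
0|3|2|1|0|0
t=1: 1|3|1|1|1|0
2|3|3|1|0|3
3|2|1|2|2|1
2|2|1|2|1|3
1|3|2|0|0|1
0|3|2|1|0|0
t=2: 1|3|1|1|1|1
2|3|3|1|1|0
3|2|1|2|2|2
2|2|1|2|1|3
1|3|2|0|0|1
0|3|2|1|0|0
t=3: 1|3|1|1|1|1
2|3|3|1|1|1
3|2|1|2|2|2
2|2|1|2|1|3
1|3|2|0|0|1
0|3|2|1|0|0
t=4: 1|3|1|1|1|1
2|3|3|1|1|2
3|2|1|2|2|2
2|2|1|2|1|3
1|3|2|0|0|1
0|3|2|1|0|0
t=5: 1|3|1|1|1|1
2|3|3|1|1|3
3|2|1|2|2|2
2|2|1|2|1|3
1|3|2|0|0|1
0|3|2|1|0|0
t=6: 1|3|1|1|1|2
2|3|3|1|2|0
3|2|1|2|2|3
2|2|1|2|1|3
1|3|2|0|0|1
0|3|2|1|0|0
t=7: 1|3|1|1|1|2
2|3|3|1|2|1
3|2|1|2|2|3
2|2|1|2|1|3
1|3|2|0|0|1
0|3|2|1|0|0
t=8: 1|3|1|1|1|2
2|3|3|1|2|2
3|2|1|2|2|3
2|2|1|2|1|3
1|3|2|0|0|1
0|3|2|1|0|0
t=9: 1|3|1|1|1|2
2|3|3|1|2|3
3|2|1|2|2|3
2|2|1|2|1|3
1|3|2|0|0|1
0|3|2|1|0|0
t=10: 1|3|1|1|1|3
2|3|3|1|3|1
3|2|1|2|3|1
2|2|1|2|2|0
1|3|2|0|0|2
0|3|2|1|0|0
t=11: 1|3|1|1|1|3
2|3|3|1|3|2
3|2|1|2|3|1
2|2|1|2|2|0
1|3|2|0|0|2
0|3|2|1|0|0
t=12: 1|3|1|1|1|3
2|3|3|1|3|3
3|2|1|2|3|1
2|2|1|2|2|0
1|3|2|0|0|2
0|3|2|1|0|0
t=13: 1|3|1|1|3|0
2|3|3|2|1|2
3|2|1|3|0|3
2|2|1|2|3|0
1|3|2|0|0|2
0|3|2|1|0|0
t=14: 1|3|1|1|3|0
2|3|3|2|1|3
3|2|1|3|0|3
2|2|1|2|3|0
1|3|2|0|0|2
0|3|2|1|0|0
t=15: 1|3|1|1|3|1
2|3|3|2|2|1
3|2|1|3|1|0
2|2|1|2|3|1
1|3|2|0|0|2
0|3|2|1|0|0
t=16: 1|3|1|1|3|1
2|3|3|2|2|2
3|2|1|3|1|0
2|2|1|2|3|1
1|3|2|0|0|2
0|3|2|1|0|0

59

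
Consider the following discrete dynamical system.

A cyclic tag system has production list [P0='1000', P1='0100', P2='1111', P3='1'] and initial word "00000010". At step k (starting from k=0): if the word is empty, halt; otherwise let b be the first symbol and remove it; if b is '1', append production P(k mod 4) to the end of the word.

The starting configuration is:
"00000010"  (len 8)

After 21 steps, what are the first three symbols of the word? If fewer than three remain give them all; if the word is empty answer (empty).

0) "00000010"  (len 8)
1) "0000010"  (len 7)
2) "000010"  (len 6)
3) "00010"  (len 5)
4) "0010"  (len 4)
5) "010"  (len 3)
6) "10"  (len 2)
7) "01111"  (len 5)
8) "1111"  (len 4)
9) "1111000"  (len 7)
10) "1110000100"  (len 10)
11) "1100001001111"  (len 13)
12) "1000010011111"  (len 13)
13) "0000100111111000"  (len 16)
14) "000100111111000"  (len 15)
15) "00100111111000"  (len 14)
16) "0100111111000"  (len 13)
17) "100111111000"  (len 12)
18) "001111110000100"  (len 15)
19) "01111110000100"  (len 14)
20) "1111110000100"  (len 13)
21) "1111100001001000"  (len 16)

111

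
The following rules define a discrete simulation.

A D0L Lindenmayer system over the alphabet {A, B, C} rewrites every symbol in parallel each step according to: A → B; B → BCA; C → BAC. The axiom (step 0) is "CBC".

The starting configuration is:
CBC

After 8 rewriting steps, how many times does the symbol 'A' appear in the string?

t=0: CBC
t=1: BACBCABAC
t=2: BCABBACBCABACBBCABBAC
t=3: BCABACBBCABCABBACBCABACBBCABBACBCABCABACBBCABCABBAC
t=4: BCABACBBCABBACBCABCABACBBCABACBBCABCABBACBCABACBBCABBACBCA…BCABCABBACBCABACBBCABACBBCABBACBCABCABACBBCABACBBCABCABBAC  (len 123)
t=5: BCABACBBCABBACBCABCABACBBCABCABBACBCABACBBCABACBBCABBACBCA…BCABACBBCABBACBCABCABACBBCABBACBCABCABACBBCABACBBCABCABBAC  (len 297)
t=6: BCABACBBCABBACBCABCABACBBCABCABBACBCABACBBCABACBBCABBACBCA…BCABACBBCABBACBCABCABACBBCABBACBCABCABACBBCABACBBCABCABBAC  (len 717)
t=7: BCABACBBCABBACBCABCABACBBCABCABBACBCABACBBCABACBBCABBACBCA…BCABACBBCABBACBCABCABACBBCABBACBCABCABACBBCABACBBCABCABBAC  (len 1731)
t=8: BCABACBBCABBACBCABCABACBBCABCABBACBCABACBBCABACBBCABBACBCA…BCABACBBCABBACBCABCABACBBCABBACBCABCABACBBCABACBBCABCABBAC  (len 4179)

1224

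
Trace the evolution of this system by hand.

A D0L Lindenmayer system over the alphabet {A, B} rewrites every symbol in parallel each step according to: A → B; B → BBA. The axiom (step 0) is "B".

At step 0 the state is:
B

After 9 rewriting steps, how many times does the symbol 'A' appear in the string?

[0] B
[1] BBA
[2] BBABBAB
[3] BBABBABBBABBABBBA
[4] BBABBABBBABBABBBABBABBABBBABBABBBABBABBAB
[5] BBABBABBBABBABBBABBABBABBBABBABBBABBABBABBBABBABBBABBABBBABBABBABBBABBABBBABBABBABBBABBABBBABBABBBA
[6] BBABBABBBABBABBBABBABBABBBABBABBBABBABBABBBABBABBBABBABBBA…BBABBABBBABBABBBABBABBABBBABBABBBABBABBABBBABBABBBABBABBAB  (len 239)
[7] BBABBABBBABBABBBABBABBABBBABBABBBABBABBABBBABBABBBABBABBBA…BBABBABBBABBABBBABBABBABBBABBABBBABBABBABBBABBABBBABBABBBA  (len 577)
[8] BBABBABBBABBABBBABBABBABBBABBABBBABBABBABBBABBABBBABBABBBA…BBABBABBBABBABBBABBABBABBBABBABBBABBABBABBBABBABBBABBABBAB  (len 1393)
[9] BBABBABBBABBABBBABBABBABBBABBABBBABBABBABBBABBABBBABBABBBA…BBABBABBBABBABBBABBABBABBBABBABBBABBABBABBBABBABBBABBABBBA  (len 3363)

985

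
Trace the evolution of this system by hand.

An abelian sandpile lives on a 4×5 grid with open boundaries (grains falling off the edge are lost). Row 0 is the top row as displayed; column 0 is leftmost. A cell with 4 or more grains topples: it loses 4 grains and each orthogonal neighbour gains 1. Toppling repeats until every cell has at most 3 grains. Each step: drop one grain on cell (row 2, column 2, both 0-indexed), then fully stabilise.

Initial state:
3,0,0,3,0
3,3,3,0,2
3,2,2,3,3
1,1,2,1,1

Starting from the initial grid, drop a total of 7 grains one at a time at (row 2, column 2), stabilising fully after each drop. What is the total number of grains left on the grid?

gen 0: 3,0,0,3,0
3,3,3,0,2
3,2,2,3,3
1,1,2,1,1
gen 1: 3,0,0,3,0
3,3,3,0,2
3,2,3,3,3
1,1,2,1,1
gen 2: 0,2,1,3,0
2,2,1,2,3
1,1,3,1,0
2,2,3,2,2
gen 3: 0,2,1,3,0
2,2,2,2,3
1,2,1,2,0
2,3,0,3,2
gen 4: 0,2,1,3,0
2,2,2,2,3
1,2,2,2,0
2,3,0,3,2
gen 5: 0,2,1,3,0
2,2,2,2,3
1,2,3,2,0
2,3,0,3,2
gen 6: 0,2,1,3,0
2,2,3,2,3
1,3,0,3,0
2,3,1,3,2
gen 7: 0,2,1,3,0
2,2,3,2,3
1,3,1,3,0
2,3,1,3,2

37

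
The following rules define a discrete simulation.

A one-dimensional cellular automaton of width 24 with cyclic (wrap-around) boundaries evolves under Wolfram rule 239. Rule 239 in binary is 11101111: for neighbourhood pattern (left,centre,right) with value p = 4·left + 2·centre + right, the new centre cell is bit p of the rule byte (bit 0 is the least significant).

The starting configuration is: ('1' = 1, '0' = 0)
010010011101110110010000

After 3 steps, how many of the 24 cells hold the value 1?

k=0  010010011101110110010000
k=1  110110111111111110110111
k=2  111111111111111111111111
k=3  111111111111111111111111

24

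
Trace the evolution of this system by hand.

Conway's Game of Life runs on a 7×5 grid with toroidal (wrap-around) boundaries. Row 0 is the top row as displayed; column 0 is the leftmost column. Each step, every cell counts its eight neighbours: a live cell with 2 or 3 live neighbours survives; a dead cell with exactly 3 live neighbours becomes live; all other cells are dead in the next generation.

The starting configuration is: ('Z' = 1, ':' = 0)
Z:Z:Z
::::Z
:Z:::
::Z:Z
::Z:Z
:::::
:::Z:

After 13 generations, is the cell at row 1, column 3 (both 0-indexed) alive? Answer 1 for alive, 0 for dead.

[0] Z:Z:Z
::::Z
:Z:::
::Z:Z
::Z:Z
:::::
:::Z:
[1] Z:::Z
:Z:ZZ
Z::Z:
ZZZ::
:::::
:::Z:
:::ZZ
[2] ::Z::
:ZZZ:
:::Z:
ZZZ:Z
:ZZ::
:::ZZ
Z::Z:
[3] ::::Z
:Z:Z:
:::::
Z:::Z
:::::
ZZ:ZZ
::ZZ:
[4] ::::Z
:::::
Z:::Z
:::::
:Z:Z:
ZZ:ZZ
:ZZ::
[5] :::::
Z:::Z
:::::
Z:::Z
:Z:Z:
:::ZZ
:ZZ::
[6] ZZ:::
:::::
:::::
Z:::Z
::ZZ:
ZZ:ZZ
::ZZ:
[7] :ZZ::
:::::
:::::
:::ZZ
::Z::
ZZ:::
:::Z:
[8] ::Z::
:::::
:::::
:::Z:
ZZZZZ
:ZZ::
Z::::
[9] :::::
:::::
:::::
ZZ:Z:
Z:::Z
:::::
::Z::
[10] :::::
:::::
:::::
ZZ:::
ZZ::Z
:::::
:::::
[11] :::::
:::::
:::::
:Z::Z
:Z::Z
Z::::
:::::
[12] :::::
:::::
:::::
:::::
:Z::Z
Z::::
:::::
[13] :::::
:::::
:::::
:::::
Z::::
Z::::
:::::

0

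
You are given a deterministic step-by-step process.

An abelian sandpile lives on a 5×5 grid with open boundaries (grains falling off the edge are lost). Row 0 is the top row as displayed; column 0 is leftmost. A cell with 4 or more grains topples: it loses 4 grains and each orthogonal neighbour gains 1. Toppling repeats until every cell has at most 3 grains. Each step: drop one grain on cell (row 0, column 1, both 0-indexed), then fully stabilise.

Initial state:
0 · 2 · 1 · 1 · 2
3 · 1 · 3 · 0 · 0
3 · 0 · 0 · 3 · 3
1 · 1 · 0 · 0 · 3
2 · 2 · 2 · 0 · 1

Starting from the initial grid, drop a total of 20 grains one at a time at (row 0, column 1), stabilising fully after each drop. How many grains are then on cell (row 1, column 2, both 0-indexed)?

3

0) 0 · 2 · 1 · 1 · 2
3 · 1 · 3 · 0 · 0
3 · 0 · 0 · 3 · 3
1 · 1 · 0 · 0 · 3
2 · 2 · 2 · 0 · 1
1) 0 · 3 · 1 · 1 · 2
3 · 1 · 3 · 0 · 0
3 · 0 · 0 · 3 · 3
1 · 1 · 0 · 0 · 3
2 · 2 · 2 · 0 · 1
2) 1 · 0 · 2 · 1 · 2
3 · 2 · 3 · 0 · 0
3 · 0 · 0 · 3 · 3
1 · 1 · 0 · 0 · 3
2 · 2 · 2 · 0 · 1
3) 1 · 1 · 2 · 1 · 2
3 · 2 · 3 · 0 · 0
3 · 0 · 0 · 3 · 3
1 · 1 · 0 · 0 · 3
2 · 2 · 2 · 0 · 1
4) 1 · 2 · 2 · 1 · 2
3 · 2 · 3 · 0 · 0
3 · 0 · 0 · 3 · 3
1 · 1 · 0 · 0 · 3
2 · 2 · 2 · 0 · 1
5) 1 · 3 · 2 · 1 · 2
3 · 2 · 3 · 0 · 0
3 · 0 · 0 · 3 · 3
1 · 1 · 0 · 0 · 3
2 · 2 · 2 · 0 · 1
6) 2 · 0 · 3 · 1 · 2
3 · 3 · 3 · 0 · 0
3 · 0 · 0 · 3 · 3
1 · 1 · 0 · 0 · 3
2 · 2 · 2 · 0 · 1
7) 2 · 1 · 3 · 1 · 2
3 · 3 · 3 · 0 · 0
3 · 0 · 0 · 3 · 3
1 · 1 · 0 · 0 · 3
2 · 2 · 2 · 0 · 1
8) 2 · 2 · 3 · 1 · 2
3 · 3 · 3 · 0 · 0
3 · 0 · 0 · 3 · 3
1 · 1 · 0 · 0 · 3
2 · 2 · 2 · 0 · 1
9) 2 · 3 · 3 · 1 · 2
3 · 3 · 3 · 0 · 0
3 · 0 · 0 · 3 · 3
1 · 1 · 0 · 0 · 3
2 · 2 · 2 · 0 · 1
10) 0 · 3 · 1 · 2 · 2
2 · 2 · 1 · 1 · 0
0 · 2 · 1 · 3 · 3
2 · 1 · 0 · 0 · 3
2 · 2 · 2 · 0 · 1
11) 1 · 0 · 2 · 2 · 2
2 · 3 · 1 · 1 · 0
0 · 2 · 1 · 3 · 3
2 · 1 · 0 · 0 · 3
2 · 2 · 2 · 0 · 1
12) 1 · 1 · 2 · 2 · 2
2 · 3 · 1 · 1 · 0
0 · 2 · 1 · 3 · 3
2 · 1 · 0 · 0 · 3
2 · 2 · 2 · 0 · 1
13) 1 · 2 · 2 · 2 · 2
2 · 3 · 1 · 1 · 0
0 · 2 · 1 · 3 · 3
2 · 1 · 0 · 0 · 3
2 · 2 · 2 · 0 · 1
14) 1 · 3 · 2 · 2 · 2
2 · 3 · 1 · 1 · 0
0 · 2 · 1 · 3 · 3
2 · 1 · 0 · 0 · 3
2 · 2 · 2 · 0 · 1
15) 2 · 1 · 3 · 2 · 2
3 · 0 · 2 · 1 · 0
0 · 3 · 1 · 3 · 3
2 · 1 · 0 · 0 · 3
2 · 2 · 2 · 0 · 1
16) 2 · 2 · 3 · 2 · 2
3 · 0 · 2 · 1 · 0
0 · 3 · 1 · 3 · 3
2 · 1 · 0 · 0 · 3
2 · 2 · 2 · 0 · 1
17) 2 · 3 · 3 · 2 · 2
3 · 0 · 2 · 1 · 0
0 · 3 · 1 · 3 · 3
2 · 1 · 0 · 0 · 3
2 · 2 · 2 · 0 · 1
18) 3 · 1 · 0 · 3 · 2
3 · 1 · 3 · 1 · 0
0 · 3 · 1 · 3 · 3
2 · 1 · 0 · 0 · 3
2 · 2 · 2 · 0 · 1
19) 3 · 2 · 0 · 3 · 2
3 · 1 · 3 · 1 · 0
0 · 3 · 1 · 3 · 3
2 · 1 · 0 · 0 · 3
2 · 2 · 2 · 0 · 1
20) 3 · 3 · 0 · 3 · 2
3 · 1 · 3 · 1 · 0
0 · 3 · 1 · 3 · 3
2 · 1 · 0 · 0 · 3
2 · 2 · 2 · 0 · 1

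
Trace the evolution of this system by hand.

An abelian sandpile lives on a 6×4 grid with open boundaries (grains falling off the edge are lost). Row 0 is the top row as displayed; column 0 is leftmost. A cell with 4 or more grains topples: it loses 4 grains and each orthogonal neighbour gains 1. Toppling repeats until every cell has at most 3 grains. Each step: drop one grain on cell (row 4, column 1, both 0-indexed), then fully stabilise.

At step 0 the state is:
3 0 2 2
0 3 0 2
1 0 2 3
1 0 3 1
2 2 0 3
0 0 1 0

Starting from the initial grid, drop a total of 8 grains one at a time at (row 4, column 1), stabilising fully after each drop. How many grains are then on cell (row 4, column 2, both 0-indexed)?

2

[0] 3 0 2 2
0 3 0 2
1 0 2 3
1 0 3 1
2 2 0 3
0 0 1 0
[1] 3 0 2 2
0 3 0 2
1 0 2 3
1 0 3 1
2 3 0 3
0 0 1 0
[2] 3 0 2 2
0 3 0 2
1 0 2 3
1 1 3 1
3 0 1 3
0 1 1 0
[3] 3 0 2 2
0 3 0 2
1 0 2 3
1 1 3 1
3 1 1 3
0 1 1 0
[4] 3 0 2 2
0 3 0 2
1 0 2 3
1 1 3 1
3 2 1 3
0 1 1 0
[5] 3 0 2 2
0 3 0 2
1 0 2 3
1 1 3 1
3 3 1 3
0 1 1 0
[6] 3 0 2 2
0 3 0 2
1 0 2 3
2 2 3 1
0 1 2 3
1 2 1 0
[7] 3 0 2 2
0 3 0 2
1 0 2 3
2 2 3 1
0 2 2 3
1 2 1 0
[8] 3 0 2 2
0 3 0 2
1 0 2 3
2 2 3 1
0 3 2 3
1 2 1 0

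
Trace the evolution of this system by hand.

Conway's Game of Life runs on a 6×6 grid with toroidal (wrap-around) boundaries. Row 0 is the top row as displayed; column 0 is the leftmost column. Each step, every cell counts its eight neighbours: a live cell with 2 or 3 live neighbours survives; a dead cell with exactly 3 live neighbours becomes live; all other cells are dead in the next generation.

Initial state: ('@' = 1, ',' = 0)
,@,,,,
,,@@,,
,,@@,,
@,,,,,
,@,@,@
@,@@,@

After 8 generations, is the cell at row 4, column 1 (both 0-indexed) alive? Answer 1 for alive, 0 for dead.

k=0  ,@,,,,
,,@@,,
,,@@,,
@,,,,,
,@,@,@
@,@@,@
k=1  @@,,@,
,@,@,,
,@@@,,
@@,@@,
,@,@,@
,,,@,@
k=2  @@,@@@
,,,@@,
,,,,,,
,,,,,@
,@,@,@
,@,@,@
k=3  ,@,,,,
@,@@,,
,,,,@,
@,,,@,
,,,,,@
,@,@,,
k=4  @@,@,,
,@@@,,
,@,,@,
,,,,@,
@,,,@@
@,@,,,
k=5  @,,@,,
,,,@@,
,@,,@,
@,,@@,
@@,@@,
,,@@@,
k=6  ,,,,,@
,,@@@@
,,@,,,
@,,,,,
@@,,,,
@,,,,,
k=7  @,,@,@
,,@@@@
,@@,@@
@,,,,,
@@,,,@
@@,,,@
k=8  ,,,@,,
,,,,,,
,@@,,,
,,@,@,
,,,,,,
,,@,,,

0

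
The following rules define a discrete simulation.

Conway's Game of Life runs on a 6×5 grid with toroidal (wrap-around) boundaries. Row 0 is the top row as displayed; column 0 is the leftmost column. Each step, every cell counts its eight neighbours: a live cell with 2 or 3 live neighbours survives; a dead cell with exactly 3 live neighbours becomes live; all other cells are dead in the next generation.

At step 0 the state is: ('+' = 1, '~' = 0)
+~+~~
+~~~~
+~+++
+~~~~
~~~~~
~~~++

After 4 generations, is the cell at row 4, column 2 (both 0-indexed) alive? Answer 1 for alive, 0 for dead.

0) +~+~~
+~~~~
+~+++
+~~~~
~~~~~
~~~++
1) ++~+~
+~+~~
+~~+~
++~+~
~~~~+
~~~++
2) ++~+~
+~++~
+~~+~
++++~
~~+~~
~~++~
3) +~~~~
+~~+~
+~~~~
+~~+~
~~~~+
~~~++
4) +~~+~
++~~~
++~~~
+~~~~
+~~~~
+~~++

0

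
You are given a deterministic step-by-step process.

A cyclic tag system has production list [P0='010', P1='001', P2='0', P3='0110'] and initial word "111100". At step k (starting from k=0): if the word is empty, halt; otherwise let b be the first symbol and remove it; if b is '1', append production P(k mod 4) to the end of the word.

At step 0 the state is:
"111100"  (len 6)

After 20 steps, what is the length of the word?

15

0) "111100"  (len 6)
1) "11100010"  (len 8)
2) "1100010001"  (len 10)
3) "1000100010"  (len 10)
4) "0001000100110"  (len 13)
5) "001000100110"  (len 12)
6) "01000100110"  (len 11)
7) "1000100110"  (len 10)
8) "0001001100110"  (len 13)
9) "001001100110"  (len 12)
10) "01001100110"  (len 11)
11) "1001100110"  (len 10)
12) "0011001100110"  (len 13)
13) "011001100110"  (len 12)
14) "11001100110"  (len 11)
15) "10011001100"  (len 11)
16) "00110011000110"  (len 14)
17) "0110011000110"  (len 13)
18) "110011000110"  (len 12)
19) "100110001100"  (len 12)
20) "001100011000110"  (len 15)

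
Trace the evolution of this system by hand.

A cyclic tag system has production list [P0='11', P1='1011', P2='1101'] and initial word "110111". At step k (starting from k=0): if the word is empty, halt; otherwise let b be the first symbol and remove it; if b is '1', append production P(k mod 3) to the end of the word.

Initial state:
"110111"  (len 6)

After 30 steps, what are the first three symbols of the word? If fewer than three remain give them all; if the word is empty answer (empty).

0) "110111"  (len 6)
1) "1011111"  (len 7)
2) "0111111011"  (len 10)
3) "111111011"  (len 9)
4) "1111101111"  (len 10)
5) "1111011111011"  (len 13)
6) "1110111110111101"  (len 16)
7) "11011111011110111"  (len 17)
8) "10111110111101111011"  (len 20)
9) "01111101111011110111101"  (len 23)
10) "1111101111011110111101"  (len 22)
11) "1111011110111101111011011"  (len 25)
12) "1110111101111011110110111101"  (len 28)
13) "11011110111101111011011110111"  (len 29)
14) "10111101111011110110111101111011"  (len 32)
15) "01111011110111101101111011110111101"  (len 35)
16) "1111011110111101101111011110111101"  (len 34)
17) "1110111101111011011110111101111011011"  (len 37)
18) "1101111011110110111101111011110110111101"  (len 40)
19) "10111101111011011110111101111011011110111"  (len 41)
20) "01111011110110111101111011110110111101111011"  (len 44)
21) "1111011110110111101111011110110111101111011"  (len 43)
22) "11101111011011110111101111011011110111101111"  (len 44)
23) "11011110110111101111011110110111101111011111011"  (len 47)
24) "10111101101111011110111101101111011110111110111101"  (len 50)
25) "011110110111101111011110110111101111011111011110111"  (len 51)
26) "11110110111101111011110110111101111011111011110111"  (len 50)
27) "11101101111011110111101101111011110111110111101111101"  (len 53)
28) "110110111101111011110110111101111011111011110111110111"  (len 54)
29) "101101111011110111101101111011110111110111101111101111011"  (len 57)
30) "011011110111101111011011110111101111101111011111011110111101"  (len 60)

011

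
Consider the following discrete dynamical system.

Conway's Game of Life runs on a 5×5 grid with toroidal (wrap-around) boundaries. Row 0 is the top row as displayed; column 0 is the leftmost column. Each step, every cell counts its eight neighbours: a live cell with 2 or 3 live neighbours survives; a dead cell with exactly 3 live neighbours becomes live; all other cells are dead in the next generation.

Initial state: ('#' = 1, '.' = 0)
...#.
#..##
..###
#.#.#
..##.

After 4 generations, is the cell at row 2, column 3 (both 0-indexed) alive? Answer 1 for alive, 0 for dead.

[0] ...#.
#..##
..###
#.#.#
..##.
[1] .....
#....
..#..
#....
.##..
[2] .#...
.....
.#...
..#..
.#...
[3] .....
.....
.....
.##..
.##..
[4] .....
.....
.....
.##..
.##..

0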